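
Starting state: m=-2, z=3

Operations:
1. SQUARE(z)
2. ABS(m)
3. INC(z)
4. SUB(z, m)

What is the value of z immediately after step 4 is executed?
z = 8

Tracing z through execution:
Initial: z = 3
After step 1 (SQUARE(z)): z = 9
After step 2 (ABS(m)): z = 9
After step 3 (INC(z)): z = 10
After step 4 (SUB(z, m)): z = 8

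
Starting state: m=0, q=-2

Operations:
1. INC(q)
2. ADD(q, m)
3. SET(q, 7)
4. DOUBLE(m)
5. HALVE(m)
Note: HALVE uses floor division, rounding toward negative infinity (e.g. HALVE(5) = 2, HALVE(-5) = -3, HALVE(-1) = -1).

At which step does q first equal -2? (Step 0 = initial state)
Step 0

Tracing q:
Initial: q = -2 ← first occurrence
After step 1: q = -1
After step 2: q = -1
After step 3: q = 7
After step 4: q = 7
After step 5: q = 7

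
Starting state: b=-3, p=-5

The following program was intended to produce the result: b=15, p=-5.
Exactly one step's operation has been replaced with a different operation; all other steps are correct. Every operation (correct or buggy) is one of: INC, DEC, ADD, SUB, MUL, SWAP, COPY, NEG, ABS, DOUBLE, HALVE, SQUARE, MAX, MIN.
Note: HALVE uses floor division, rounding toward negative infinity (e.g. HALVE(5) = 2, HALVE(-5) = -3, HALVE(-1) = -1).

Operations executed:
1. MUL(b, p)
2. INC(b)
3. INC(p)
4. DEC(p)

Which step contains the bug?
Step 2

Trace with buggy code:
Initial: b=-3, p=-5
After step 1: b=15, p=-5
After step 2: b=16, p=-5
After step 3: b=16, p=-4
After step 4: b=16, p=-5
Actual final b=16, p=-5 ≠ expected b=15, p=-5.
Step 2 is the only position where a single-operation replacement can produce the expected result.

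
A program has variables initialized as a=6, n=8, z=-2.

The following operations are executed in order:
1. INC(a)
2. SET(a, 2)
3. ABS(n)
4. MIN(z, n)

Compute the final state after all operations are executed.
{a: 2, n: 8, z: -2}

Step-by-step execution:
Initial: a=6, n=8, z=-2
After step 1 (INC(a)): a=7, n=8, z=-2
After step 2 (SET(a, 2)): a=2, n=8, z=-2
After step 3 (ABS(n)): a=2, n=8, z=-2
After step 4 (MIN(z, n)): a=2, n=8, z=-2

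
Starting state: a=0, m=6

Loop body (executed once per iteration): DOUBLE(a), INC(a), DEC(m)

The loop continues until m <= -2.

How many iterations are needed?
8

Tracing iterations:
Initial: a=0, m=6
After iteration 1: a=1, m=5
After iteration 2: a=3, m=4
After iteration 3: a=7, m=3
After iteration 4: a=15, m=2
After iteration 5: a=31, m=1
After iteration 6: a=63, m=0
After iteration 7: a=127, m=-1
After iteration 8: a=255, m=-2
m <= -2 now holds, so the loop exits after 8 iterations.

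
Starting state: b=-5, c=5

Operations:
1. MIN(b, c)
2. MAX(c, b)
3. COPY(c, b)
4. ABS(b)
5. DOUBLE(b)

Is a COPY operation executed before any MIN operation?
No

First COPY: step 3
First MIN: step 1
Since 3 > 1, MIN comes first.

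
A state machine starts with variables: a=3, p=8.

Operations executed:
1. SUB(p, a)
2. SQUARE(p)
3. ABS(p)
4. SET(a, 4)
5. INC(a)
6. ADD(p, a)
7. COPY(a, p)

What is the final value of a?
a = 30

Tracing execution:
Step 1: SUB(p, a) → a = 3
Step 2: SQUARE(p) → a = 3
Step 3: ABS(p) → a = 3
Step 4: SET(a, 4) → a = 4
Step 5: INC(a) → a = 5
Step 6: ADD(p, a) → a = 5
Step 7: COPY(a, p) → a = 30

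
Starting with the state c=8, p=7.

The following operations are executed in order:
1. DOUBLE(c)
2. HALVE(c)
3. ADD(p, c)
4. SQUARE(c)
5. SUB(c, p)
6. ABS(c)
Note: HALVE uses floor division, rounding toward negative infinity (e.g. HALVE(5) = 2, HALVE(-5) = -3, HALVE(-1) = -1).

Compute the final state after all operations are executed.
{c: 49, p: 15}

Step-by-step execution:
Initial: c=8, p=7
After step 1 (DOUBLE(c)): c=16, p=7
After step 2 (HALVE(c)): c=8, p=7
After step 3 (ADD(p, c)): c=8, p=15
After step 4 (SQUARE(c)): c=64, p=15
After step 5 (SUB(c, p)): c=49, p=15
After step 6 (ABS(c)): c=49, p=15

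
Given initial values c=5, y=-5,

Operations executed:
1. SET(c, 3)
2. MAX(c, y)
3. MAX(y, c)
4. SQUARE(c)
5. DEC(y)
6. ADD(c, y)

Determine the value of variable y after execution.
y = 2

Tracing execution:
Step 1: SET(c, 3) → y = -5
Step 2: MAX(c, y) → y = -5
Step 3: MAX(y, c) → y = 3
Step 4: SQUARE(c) → y = 3
Step 5: DEC(y) → y = 2
Step 6: ADD(c, y) → y = 2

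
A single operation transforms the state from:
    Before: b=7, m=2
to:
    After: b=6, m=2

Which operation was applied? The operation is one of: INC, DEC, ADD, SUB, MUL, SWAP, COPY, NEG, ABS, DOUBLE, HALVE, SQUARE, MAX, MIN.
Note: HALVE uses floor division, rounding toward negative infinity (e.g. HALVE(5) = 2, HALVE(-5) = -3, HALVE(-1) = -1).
DEC(b)

Analyzing the change:
Before: b=7, m=2
After: b=6, m=2
Variable b changed from 7 to 6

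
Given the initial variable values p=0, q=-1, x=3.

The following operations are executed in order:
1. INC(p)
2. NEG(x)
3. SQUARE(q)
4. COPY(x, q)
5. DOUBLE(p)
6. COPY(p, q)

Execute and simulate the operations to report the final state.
{p: 1, q: 1, x: 1}

Step-by-step execution:
Initial: p=0, q=-1, x=3
After step 1 (INC(p)): p=1, q=-1, x=3
After step 2 (NEG(x)): p=1, q=-1, x=-3
After step 3 (SQUARE(q)): p=1, q=1, x=-3
After step 4 (COPY(x, q)): p=1, q=1, x=1
After step 5 (DOUBLE(p)): p=2, q=1, x=1
After step 6 (COPY(p, q)): p=1, q=1, x=1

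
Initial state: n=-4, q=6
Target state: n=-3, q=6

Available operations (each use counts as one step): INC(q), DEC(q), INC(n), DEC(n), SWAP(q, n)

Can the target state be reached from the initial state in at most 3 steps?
Yes

Path (1 step): INC(n)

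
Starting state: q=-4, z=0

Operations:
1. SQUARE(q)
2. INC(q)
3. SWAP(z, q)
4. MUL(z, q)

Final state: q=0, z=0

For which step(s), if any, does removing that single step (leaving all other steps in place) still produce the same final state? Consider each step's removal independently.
Step(s) 1, 2

Testing removal of each single step:
Without step 1: final = q=0, z=0 (same)
Without step 2: final = q=0, z=0 (same)
Without step 3: final = q=17, z=0 (different)
Without step 4: final = q=0, z=17 (different)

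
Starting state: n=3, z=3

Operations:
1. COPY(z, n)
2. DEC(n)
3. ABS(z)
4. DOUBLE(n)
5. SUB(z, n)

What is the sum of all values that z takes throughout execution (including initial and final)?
14

Values of z at each step:
Initial: z = 3
After step 1: z = 3
After step 2: z = 3
After step 3: z = 3
After step 4: z = 3
After step 5: z = -1
Sum = 3 + 3 + 3 + 3 + 3 + -1 = 14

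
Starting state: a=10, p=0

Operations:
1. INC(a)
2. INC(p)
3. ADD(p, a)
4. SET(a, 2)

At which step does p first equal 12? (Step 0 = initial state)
Step 3

Tracing p:
Initial: p = 0
After step 1: p = 0
After step 2: p = 1
After step 3: p = 12 ← first occurrence
After step 4: p = 12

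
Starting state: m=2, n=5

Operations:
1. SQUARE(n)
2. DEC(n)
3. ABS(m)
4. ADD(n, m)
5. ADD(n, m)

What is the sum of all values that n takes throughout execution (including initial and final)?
132

Values of n at each step:
Initial: n = 5
After step 1: n = 25
After step 2: n = 24
After step 3: n = 24
After step 4: n = 26
After step 5: n = 28
Sum = 5 + 25 + 24 + 24 + 26 + 28 = 132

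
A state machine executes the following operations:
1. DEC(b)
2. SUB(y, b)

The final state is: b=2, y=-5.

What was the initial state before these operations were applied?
b=3, y=-3

Working backwards:
Final state: b=2, y=-5
Before step 2 (SUB(y, b)): b=2, y=-3
Before step 1 (DEC(b)): b=3, y=-3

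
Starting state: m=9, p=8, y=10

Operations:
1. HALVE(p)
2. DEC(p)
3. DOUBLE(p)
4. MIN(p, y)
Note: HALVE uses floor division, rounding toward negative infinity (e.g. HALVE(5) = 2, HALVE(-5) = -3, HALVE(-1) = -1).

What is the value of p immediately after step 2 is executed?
p = 3

Tracing p through execution:
Initial: p = 8
After step 1 (HALVE(p)): p = 4
After step 2 (DEC(p)): p = 3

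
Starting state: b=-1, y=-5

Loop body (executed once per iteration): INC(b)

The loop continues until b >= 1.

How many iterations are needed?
2

Tracing iterations:
Initial: b=-1, y=-5
After iteration 1: b=0, y=-5
After iteration 2: b=1, y=-5
b >= 1 now holds, so the loop exits after 2 iterations.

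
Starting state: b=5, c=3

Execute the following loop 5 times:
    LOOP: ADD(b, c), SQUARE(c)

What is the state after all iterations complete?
b=43053380, c=1853020188851841

Iteration trace:
Start: b=5, c=3
After iteration 1: b=8, c=9
After iteration 2: b=17, c=81
After iteration 3: b=98, c=6561
After iteration 4: b=6659, c=43046721
After iteration 5: b=43053380, c=1853020188851841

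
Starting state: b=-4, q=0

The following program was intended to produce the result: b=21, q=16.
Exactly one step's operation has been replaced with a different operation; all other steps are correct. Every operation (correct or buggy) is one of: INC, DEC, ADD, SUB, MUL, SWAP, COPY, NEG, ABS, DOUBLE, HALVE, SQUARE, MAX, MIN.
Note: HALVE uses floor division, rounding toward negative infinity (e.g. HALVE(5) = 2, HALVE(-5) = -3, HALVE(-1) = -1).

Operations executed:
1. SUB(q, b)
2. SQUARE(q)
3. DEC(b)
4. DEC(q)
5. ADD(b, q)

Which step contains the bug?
Step 4

Trace with buggy code:
Initial: b=-4, q=0
After step 1: b=-4, q=4
After step 2: b=-4, q=16
After step 3: b=-5, q=16
After step 4: b=-5, q=15
After step 5: b=10, q=15
Actual final b=10, q=15 ≠ expected b=21, q=16.
Step 4 is the only position where a single-operation replacement can produce the expected result.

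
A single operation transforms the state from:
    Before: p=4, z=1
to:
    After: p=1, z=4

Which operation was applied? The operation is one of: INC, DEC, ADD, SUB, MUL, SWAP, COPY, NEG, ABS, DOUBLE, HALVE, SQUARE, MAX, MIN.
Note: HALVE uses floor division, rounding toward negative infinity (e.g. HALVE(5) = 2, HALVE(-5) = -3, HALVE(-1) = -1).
SWAP(z, p)

Analyzing the change:
Before: p=4, z=1
After: p=1, z=4
Variable z changed from 1 to 4
Variable p changed from 4 to 1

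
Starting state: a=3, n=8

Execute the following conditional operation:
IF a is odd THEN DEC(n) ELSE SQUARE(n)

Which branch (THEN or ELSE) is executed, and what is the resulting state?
Branch: THEN, Final state: a=3, n=7

Evaluating condition: a is odd
Condition is True, so THEN branch executes
After DEC(n): a=3, n=7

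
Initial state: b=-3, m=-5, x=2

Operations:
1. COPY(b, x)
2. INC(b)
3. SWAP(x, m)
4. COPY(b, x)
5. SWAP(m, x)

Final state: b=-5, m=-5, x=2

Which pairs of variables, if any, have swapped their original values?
None

Comparing initial and final values:
x: 2 → 2
m: -5 → -5
b: -3 → -5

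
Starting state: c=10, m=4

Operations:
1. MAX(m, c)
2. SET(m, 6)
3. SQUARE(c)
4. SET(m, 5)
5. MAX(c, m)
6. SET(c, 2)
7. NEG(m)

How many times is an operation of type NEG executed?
1

Counting NEG operations:
Step 7: NEG(m) ← NEG
Total: 1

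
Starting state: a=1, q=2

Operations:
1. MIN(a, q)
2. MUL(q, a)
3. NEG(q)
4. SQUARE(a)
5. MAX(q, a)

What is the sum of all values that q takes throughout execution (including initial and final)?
3

Values of q at each step:
Initial: q = 2
After step 1: q = 2
After step 2: q = 2
After step 3: q = -2
After step 4: q = -2
After step 5: q = 1
Sum = 2 + 2 + 2 + -2 + -2 + 1 = 3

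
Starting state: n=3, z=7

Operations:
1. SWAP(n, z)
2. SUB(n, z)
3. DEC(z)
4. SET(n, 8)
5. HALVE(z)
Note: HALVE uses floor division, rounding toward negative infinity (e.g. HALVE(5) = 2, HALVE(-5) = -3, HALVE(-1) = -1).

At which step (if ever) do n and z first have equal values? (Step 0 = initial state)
Never

n and z never become equal during execution.

Comparing values at each step:
Initial: n=3, z=7
After step 1: n=7, z=3
After step 2: n=4, z=3
After step 3: n=4, z=2
After step 4: n=8, z=2
After step 5: n=8, z=1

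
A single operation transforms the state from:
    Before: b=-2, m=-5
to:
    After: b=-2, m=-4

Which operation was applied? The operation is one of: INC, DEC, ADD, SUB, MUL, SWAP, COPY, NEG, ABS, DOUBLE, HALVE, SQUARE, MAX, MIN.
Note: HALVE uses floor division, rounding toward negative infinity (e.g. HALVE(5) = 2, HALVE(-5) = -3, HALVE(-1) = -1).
INC(m)

Analyzing the change:
Before: b=-2, m=-5
After: b=-2, m=-4
Variable m changed from -5 to -4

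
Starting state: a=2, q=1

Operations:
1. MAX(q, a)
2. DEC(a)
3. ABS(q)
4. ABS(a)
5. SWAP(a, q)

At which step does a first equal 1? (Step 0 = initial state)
Step 2

Tracing a:
Initial: a = 2
After step 1: a = 2
After step 2: a = 1 ← first occurrence
After step 3: a = 1
After step 4: a = 1
After step 5: a = 2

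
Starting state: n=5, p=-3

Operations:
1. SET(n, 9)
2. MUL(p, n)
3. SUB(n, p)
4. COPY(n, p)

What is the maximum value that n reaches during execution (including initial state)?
36

Values of n at each step:
Initial: n = 5
After step 1: n = 9
After step 2: n = 9
After step 3: n = 36 ← maximum
After step 4: n = -27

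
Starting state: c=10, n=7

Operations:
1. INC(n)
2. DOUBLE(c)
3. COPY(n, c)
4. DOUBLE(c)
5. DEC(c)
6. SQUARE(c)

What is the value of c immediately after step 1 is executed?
c = 10

Tracing c through execution:
Initial: c = 10
After step 1 (INC(n)): c = 10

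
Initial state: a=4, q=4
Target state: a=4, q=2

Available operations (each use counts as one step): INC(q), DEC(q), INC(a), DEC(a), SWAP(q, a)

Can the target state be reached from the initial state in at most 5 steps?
Yes

Path (2 steps): DEC(q) → DEC(q)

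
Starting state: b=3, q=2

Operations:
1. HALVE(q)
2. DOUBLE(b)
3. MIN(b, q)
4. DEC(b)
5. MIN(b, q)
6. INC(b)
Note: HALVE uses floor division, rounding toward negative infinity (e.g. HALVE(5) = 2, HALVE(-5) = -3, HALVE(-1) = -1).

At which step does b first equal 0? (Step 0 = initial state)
Step 4

Tracing b:
Initial: b = 3
After step 1: b = 3
After step 2: b = 6
After step 3: b = 1
After step 4: b = 0 ← first occurrence
After step 5: b = 0
After step 6: b = 1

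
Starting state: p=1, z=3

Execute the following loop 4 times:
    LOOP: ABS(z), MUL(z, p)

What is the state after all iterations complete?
p=1, z=3

Iteration trace:
Start: p=1, z=3
After iteration 1: p=1, z=3
After iteration 2: p=1, z=3
After iteration 3: p=1, z=3
After iteration 4: p=1, z=3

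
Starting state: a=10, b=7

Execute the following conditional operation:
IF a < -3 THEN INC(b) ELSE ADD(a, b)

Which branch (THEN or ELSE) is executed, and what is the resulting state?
Branch: ELSE, Final state: a=17, b=7

Evaluating condition: a < -3
a = 10
Condition is False, so ELSE branch executes
After ADD(a, b): a=17, b=7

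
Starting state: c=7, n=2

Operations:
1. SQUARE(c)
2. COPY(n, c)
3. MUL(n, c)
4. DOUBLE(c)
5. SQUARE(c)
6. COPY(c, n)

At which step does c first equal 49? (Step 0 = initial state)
Step 1

Tracing c:
Initial: c = 7
After step 1: c = 49 ← first occurrence
After step 2: c = 49
After step 3: c = 49
After step 4: c = 98
After step 5: c = 9604
After step 6: c = 2401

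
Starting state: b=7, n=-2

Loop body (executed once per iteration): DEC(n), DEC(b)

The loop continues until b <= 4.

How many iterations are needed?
3

Tracing iterations:
Initial: b=7, n=-2
After iteration 1: b=6, n=-3
After iteration 2: b=5, n=-4
After iteration 3: b=4, n=-5
b <= 4 now holds, so the loop exits after 3 iterations.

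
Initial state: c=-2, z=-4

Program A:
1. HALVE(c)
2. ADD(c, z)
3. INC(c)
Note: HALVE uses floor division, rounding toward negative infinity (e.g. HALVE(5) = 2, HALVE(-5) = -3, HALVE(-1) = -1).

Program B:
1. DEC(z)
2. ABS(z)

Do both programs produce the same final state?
No

Program A final state: c=-4, z=-4
Program B final state: c=-2, z=5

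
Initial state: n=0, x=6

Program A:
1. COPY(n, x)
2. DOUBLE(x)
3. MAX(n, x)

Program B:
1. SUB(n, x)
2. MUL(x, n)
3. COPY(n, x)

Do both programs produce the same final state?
No

Program A final state: n=12, x=12
Program B final state: n=-36, x=-36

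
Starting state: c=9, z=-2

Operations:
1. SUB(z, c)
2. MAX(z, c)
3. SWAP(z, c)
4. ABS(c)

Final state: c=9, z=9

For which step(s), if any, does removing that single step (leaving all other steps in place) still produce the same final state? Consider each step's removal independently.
Step(s) 1, 3, 4

Testing removal of each single step:
Without step 1: final = c=9, z=9 (same)
Without step 2: final = c=11, z=9 (different)
Without step 3: final = c=9, z=9 (same)
Without step 4: final = c=9, z=9 (same)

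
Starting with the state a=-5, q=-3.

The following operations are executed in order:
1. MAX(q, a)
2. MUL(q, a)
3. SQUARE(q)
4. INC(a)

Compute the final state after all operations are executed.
{a: -4, q: 225}

Step-by-step execution:
Initial: a=-5, q=-3
After step 1 (MAX(q, a)): a=-5, q=-3
After step 2 (MUL(q, a)): a=-5, q=15
After step 3 (SQUARE(q)): a=-5, q=225
After step 4 (INC(a)): a=-4, q=225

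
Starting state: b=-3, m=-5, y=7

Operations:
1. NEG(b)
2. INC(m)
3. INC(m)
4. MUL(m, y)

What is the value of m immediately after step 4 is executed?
m = -21

Tracing m through execution:
Initial: m = -5
After step 1 (NEG(b)): m = -5
After step 2 (INC(m)): m = -4
After step 3 (INC(m)): m = -3
After step 4 (MUL(m, y)): m = -21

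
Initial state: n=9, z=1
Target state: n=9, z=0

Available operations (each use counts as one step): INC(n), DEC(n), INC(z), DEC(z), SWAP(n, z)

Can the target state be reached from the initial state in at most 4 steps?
Yes

Path (1 step): DEC(z)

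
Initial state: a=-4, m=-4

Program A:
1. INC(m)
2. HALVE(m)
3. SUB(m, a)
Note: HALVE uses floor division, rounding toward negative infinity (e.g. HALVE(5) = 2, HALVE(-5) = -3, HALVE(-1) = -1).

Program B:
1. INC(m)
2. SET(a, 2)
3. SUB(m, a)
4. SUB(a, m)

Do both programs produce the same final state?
No

Program A final state: a=-4, m=2
Program B final state: a=7, m=-5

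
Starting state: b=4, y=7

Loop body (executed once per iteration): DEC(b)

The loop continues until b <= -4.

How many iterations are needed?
8

Tracing iterations:
Initial: b=4, y=7
After iteration 1: b=3, y=7
After iteration 2: b=2, y=7
After iteration 3: b=1, y=7
After iteration 4: b=0, y=7
After iteration 5: b=-1, y=7
After iteration 6: b=-2, y=7
After iteration 7: b=-3, y=7
After iteration 8: b=-4, y=7
b <= -4 now holds, so the loop exits after 8 iterations.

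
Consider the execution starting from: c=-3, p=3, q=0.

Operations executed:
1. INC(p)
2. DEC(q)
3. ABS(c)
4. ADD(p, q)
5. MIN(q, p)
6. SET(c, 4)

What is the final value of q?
q = -1

Tracing execution:
Step 1: INC(p) → q = 0
Step 2: DEC(q) → q = -1
Step 3: ABS(c) → q = -1
Step 4: ADD(p, q) → q = -1
Step 5: MIN(q, p) → q = -1
Step 6: SET(c, 4) → q = -1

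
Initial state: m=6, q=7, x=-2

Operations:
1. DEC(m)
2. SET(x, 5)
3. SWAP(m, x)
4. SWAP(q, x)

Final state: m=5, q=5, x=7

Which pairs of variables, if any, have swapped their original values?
None

Comparing initial and final values:
q: 7 → 5
m: 6 → 5
x: -2 → 7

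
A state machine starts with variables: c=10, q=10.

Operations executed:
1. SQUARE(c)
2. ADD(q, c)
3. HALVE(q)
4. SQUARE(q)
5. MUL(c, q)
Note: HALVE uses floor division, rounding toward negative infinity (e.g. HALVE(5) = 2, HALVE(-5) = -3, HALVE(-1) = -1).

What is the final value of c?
c = 302500

Tracing execution:
Step 1: SQUARE(c) → c = 100
Step 2: ADD(q, c) → c = 100
Step 3: HALVE(q) → c = 100
Step 4: SQUARE(q) → c = 100
Step 5: MUL(c, q) → c = 302500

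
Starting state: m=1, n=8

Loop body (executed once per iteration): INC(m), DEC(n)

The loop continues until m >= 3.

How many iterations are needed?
2

Tracing iterations:
Initial: m=1, n=8
After iteration 1: m=2, n=7
After iteration 2: m=3, n=6
m >= 3 now holds, so the loop exits after 2 iterations.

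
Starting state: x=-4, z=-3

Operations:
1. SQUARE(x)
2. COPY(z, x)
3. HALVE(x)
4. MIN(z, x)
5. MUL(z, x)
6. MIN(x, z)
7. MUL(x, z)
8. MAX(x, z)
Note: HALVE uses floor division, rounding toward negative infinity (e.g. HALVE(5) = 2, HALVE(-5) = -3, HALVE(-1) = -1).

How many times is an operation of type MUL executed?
2

Counting MUL operations:
Step 5: MUL(z, x) ← MUL
Step 7: MUL(x, z) ← MUL
Total: 2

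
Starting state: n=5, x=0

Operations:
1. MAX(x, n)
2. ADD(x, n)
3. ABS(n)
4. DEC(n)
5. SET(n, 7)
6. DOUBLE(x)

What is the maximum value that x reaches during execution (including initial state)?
20

Values of x at each step:
Initial: x = 0
After step 1: x = 5
After step 2: x = 10
After step 3: x = 10
After step 4: x = 10
After step 5: x = 10
After step 6: x = 20 ← maximum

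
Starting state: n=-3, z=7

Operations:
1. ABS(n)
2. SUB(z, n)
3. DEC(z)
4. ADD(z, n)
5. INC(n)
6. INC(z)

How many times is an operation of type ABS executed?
1

Counting ABS operations:
Step 1: ABS(n) ← ABS
Total: 1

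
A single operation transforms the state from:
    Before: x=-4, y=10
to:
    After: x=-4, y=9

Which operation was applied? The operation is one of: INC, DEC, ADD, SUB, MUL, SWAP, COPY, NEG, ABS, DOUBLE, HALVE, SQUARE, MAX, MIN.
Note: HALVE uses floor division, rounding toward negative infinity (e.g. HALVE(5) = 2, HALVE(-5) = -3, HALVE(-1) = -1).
DEC(y)

Analyzing the change:
Before: x=-4, y=10
After: x=-4, y=9
Variable y changed from 10 to 9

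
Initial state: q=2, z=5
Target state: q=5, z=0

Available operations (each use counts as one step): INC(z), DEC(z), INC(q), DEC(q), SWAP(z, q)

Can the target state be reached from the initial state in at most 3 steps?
Yes

Path (3 steps): DEC(q) → DEC(q) → SWAP(z, q)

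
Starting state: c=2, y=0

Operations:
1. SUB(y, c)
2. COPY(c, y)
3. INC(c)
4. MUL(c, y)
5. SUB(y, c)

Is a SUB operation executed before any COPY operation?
Yes

First SUB: step 1
First COPY: step 2
Since 1 < 2, SUB comes first.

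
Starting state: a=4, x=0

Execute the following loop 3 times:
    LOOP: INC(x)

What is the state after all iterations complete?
a=4, x=3

Iteration trace:
Start: a=4, x=0
After iteration 1: a=4, x=1
After iteration 2: a=4, x=2
After iteration 3: a=4, x=3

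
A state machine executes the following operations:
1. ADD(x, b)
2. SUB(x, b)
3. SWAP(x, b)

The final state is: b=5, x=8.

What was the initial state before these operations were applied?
b=8, x=5

Working backwards:
Final state: b=5, x=8
Before step 3 (SWAP(x, b)): b=8, x=5
Before step 2 (SUB(x, b)): b=8, x=13
Before step 1 (ADD(x, b)): b=8, x=5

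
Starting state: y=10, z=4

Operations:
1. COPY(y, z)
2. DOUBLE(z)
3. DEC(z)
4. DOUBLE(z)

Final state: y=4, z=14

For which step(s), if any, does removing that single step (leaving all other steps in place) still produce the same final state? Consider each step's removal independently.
None - removing any single step changes the final result

Testing removal of each single step:
Without step 1: final = y=10, z=14 (different)
Without step 2: final = y=4, z=6 (different)
Without step 3: final = y=4, z=16 (different)
Without step 4: final = y=4, z=7 (different)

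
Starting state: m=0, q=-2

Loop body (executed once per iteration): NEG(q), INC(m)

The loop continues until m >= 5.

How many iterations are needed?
5

Tracing iterations:
Initial: m=0, q=-2
After iteration 1: m=1, q=2
After iteration 2: m=2, q=-2
After iteration 3: m=3, q=2
After iteration 4: m=4, q=-2
After iteration 5: m=5, q=2
m >= 5 now holds, so the loop exits after 5 iterations.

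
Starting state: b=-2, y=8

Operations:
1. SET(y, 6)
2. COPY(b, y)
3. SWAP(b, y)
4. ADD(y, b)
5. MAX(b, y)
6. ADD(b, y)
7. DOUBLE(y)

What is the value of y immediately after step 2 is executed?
y = 6

Tracing y through execution:
Initial: y = 8
After step 1 (SET(y, 6)): y = 6
After step 2 (COPY(b, y)): y = 6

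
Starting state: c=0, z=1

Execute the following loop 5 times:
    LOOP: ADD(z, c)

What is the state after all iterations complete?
c=0, z=1

Iteration trace:
Start: c=0, z=1
After iteration 1: c=0, z=1
After iteration 2: c=0, z=1
After iteration 3: c=0, z=1
After iteration 4: c=0, z=1
After iteration 5: c=0, z=1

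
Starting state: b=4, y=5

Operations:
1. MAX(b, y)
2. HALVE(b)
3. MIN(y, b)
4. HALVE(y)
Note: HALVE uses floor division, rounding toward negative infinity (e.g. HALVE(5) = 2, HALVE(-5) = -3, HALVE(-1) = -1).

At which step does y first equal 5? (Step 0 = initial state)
Step 0

Tracing y:
Initial: y = 5 ← first occurrence
After step 1: y = 5
After step 2: y = 5
After step 3: y = 2
After step 4: y = 1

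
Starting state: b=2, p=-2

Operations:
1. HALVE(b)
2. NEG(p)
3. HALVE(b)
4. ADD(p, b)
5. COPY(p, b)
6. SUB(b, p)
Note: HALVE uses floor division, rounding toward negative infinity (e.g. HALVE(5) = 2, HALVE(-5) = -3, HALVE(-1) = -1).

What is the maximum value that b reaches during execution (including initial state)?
2

Values of b at each step:
Initial: b = 2 ← maximum
After step 1: b = 1
After step 2: b = 1
After step 3: b = 0
After step 4: b = 0
After step 5: b = 0
After step 6: b = 0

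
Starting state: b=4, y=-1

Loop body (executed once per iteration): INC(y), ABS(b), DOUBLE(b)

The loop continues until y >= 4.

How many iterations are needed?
5

Tracing iterations:
Initial: b=4, y=-1
After iteration 1: b=8, y=0
After iteration 2: b=16, y=1
After iteration 3: b=32, y=2
After iteration 4: b=64, y=3
After iteration 5: b=128, y=4
y >= 4 now holds, so the loop exits after 5 iterations.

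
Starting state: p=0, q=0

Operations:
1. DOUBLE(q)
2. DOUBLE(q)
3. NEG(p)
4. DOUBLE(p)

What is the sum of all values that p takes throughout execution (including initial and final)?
0

Values of p at each step:
Initial: p = 0
After step 1: p = 0
After step 2: p = 0
After step 3: p = 0
After step 4: p = 0
Sum = 0 + 0 + 0 + 0 + 0 = 0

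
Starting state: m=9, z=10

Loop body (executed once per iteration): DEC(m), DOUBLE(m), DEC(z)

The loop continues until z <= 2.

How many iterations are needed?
8

Tracing iterations:
Initial: m=9, z=10
After iteration 1: m=16, z=9
After iteration 2: m=30, z=8
After iteration 3: m=58, z=7
After iteration 4: m=114, z=6
After iteration 5: m=226, z=5
After iteration 6: m=450, z=4
After iteration 7: m=898, z=3
After iteration 8: m=1794, z=2
z <= 2 now holds, so the loop exits after 8 iterations.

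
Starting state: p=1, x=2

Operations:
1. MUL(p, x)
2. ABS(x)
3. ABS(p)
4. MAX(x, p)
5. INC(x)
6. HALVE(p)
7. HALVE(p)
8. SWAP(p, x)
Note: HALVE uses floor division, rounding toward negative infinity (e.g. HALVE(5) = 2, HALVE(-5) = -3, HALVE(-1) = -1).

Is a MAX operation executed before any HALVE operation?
Yes

First MAX: step 4
First HALVE: step 6
Since 4 < 6, MAX comes first.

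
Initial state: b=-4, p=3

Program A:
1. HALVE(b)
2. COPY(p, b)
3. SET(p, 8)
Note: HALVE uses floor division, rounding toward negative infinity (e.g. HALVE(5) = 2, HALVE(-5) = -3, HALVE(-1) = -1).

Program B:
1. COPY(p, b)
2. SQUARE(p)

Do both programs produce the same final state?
No

Program A final state: b=-2, p=8
Program B final state: b=-4, p=16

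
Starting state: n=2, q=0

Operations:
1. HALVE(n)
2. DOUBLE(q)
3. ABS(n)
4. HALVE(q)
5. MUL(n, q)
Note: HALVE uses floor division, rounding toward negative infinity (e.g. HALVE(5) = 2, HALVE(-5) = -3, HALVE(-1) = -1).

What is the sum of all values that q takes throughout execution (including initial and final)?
0

Values of q at each step:
Initial: q = 0
After step 1: q = 0
After step 2: q = 0
After step 3: q = 0
After step 4: q = 0
After step 5: q = 0
Sum = 0 + 0 + 0 + 0 + 0 + 0 = 0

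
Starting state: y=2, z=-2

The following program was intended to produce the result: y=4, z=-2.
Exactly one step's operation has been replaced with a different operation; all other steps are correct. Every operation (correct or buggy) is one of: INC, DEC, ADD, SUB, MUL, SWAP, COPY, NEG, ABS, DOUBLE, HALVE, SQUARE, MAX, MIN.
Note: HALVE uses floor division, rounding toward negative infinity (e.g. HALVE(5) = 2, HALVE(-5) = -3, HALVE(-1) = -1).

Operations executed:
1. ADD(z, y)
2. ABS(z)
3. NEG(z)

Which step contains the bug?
Step 1

Trace with buggy code:
Initial: y=2, z=-2
After step 1: y=2, z=0
After step 2: y=2, z=0
After step 3: y=2, z=0
Actual final y=2, z=0 ≠ expected y=4, z=-2.
Step 1 is the only position where a single-operation replacement can produce the expected result.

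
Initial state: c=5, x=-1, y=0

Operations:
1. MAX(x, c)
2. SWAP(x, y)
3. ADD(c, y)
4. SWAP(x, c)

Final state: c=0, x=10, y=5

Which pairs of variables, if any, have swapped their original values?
(y, c)

Comparing initial and final values:
x: -1 → 10
y: 0 → 5
c: 5 → 0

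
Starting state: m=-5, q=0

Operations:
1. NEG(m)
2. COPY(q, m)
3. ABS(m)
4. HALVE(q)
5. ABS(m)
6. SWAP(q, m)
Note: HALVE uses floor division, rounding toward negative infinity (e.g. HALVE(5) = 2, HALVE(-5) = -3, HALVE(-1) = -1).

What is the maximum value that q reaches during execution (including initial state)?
5

Values of q at each step:
Initial: q = 0
After step 1: q = 0
After step 2: q = 5 ← maximum
After step 3: q = 5
After step 4: q = 2
After step 5: q = 2
After step 6: q = 5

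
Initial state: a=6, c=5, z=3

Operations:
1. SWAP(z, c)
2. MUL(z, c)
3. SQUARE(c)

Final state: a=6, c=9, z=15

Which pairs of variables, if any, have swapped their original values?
None

Comparing initial and final values:
a: 6 → 6
c: 5 → 9
z: 3 → 15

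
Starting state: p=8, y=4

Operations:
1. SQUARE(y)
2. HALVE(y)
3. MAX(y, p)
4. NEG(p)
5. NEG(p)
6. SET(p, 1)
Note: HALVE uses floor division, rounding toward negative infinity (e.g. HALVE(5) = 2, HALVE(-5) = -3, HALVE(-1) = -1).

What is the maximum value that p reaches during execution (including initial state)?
8

Values of p at each step:
Initial: p = 8 ← maximum
After step 1: p = 8
After step 2: p = 8
After step 3: p = 8
After step 4: p = -8
After step 5: p = 8
After step 6: p = 1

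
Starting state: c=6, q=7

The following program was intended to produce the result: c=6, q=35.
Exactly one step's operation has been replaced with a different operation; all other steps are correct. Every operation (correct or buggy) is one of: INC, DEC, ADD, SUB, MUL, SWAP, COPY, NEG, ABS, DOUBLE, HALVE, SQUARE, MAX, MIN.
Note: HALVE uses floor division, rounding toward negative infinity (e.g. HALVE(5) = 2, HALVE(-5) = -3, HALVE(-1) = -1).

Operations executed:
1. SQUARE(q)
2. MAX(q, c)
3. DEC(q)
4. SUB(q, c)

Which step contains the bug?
Step 1

Trace with buggy code:
Initial: c=6, q=7
After step 1: c=6, q=49
After step 2: c=6, q=49
After step 3: c=6, q=48
After step 4: c=6, q=42
Actual final c=6, q=42 ≠ expected c=6, q=35.
Step 1 is the only position where a single-operation replacement can produce the expected result.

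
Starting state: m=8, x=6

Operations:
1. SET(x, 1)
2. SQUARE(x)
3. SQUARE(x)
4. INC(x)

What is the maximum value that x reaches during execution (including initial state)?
6

Values of x at each step:
Initial: x = 6 ← maximum
After step 1: x = 1
After step 2: x = 1
After step 3: x = 1
After step 4: x = 2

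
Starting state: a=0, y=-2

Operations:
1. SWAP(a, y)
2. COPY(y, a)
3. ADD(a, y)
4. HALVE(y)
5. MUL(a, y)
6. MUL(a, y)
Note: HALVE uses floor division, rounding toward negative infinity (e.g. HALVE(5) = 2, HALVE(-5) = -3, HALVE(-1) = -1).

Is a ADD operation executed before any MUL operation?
Yes

First ADD: step 3
First MUL: step 5
Since 3 < 5, ADD comes first.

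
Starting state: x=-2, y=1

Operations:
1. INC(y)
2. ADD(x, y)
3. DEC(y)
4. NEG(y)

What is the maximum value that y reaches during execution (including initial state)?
2

Values of y at each step:
Initial: y = 1
After step 1: y = 2 ← maximum
After step 2: y = 2
After step 3: y = 1
After step 4: y = -1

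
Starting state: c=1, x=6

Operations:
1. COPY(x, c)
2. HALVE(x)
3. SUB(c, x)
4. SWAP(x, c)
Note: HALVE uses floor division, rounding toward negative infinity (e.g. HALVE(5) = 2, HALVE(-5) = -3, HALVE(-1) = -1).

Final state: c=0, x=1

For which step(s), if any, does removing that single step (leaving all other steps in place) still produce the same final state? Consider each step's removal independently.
Step(s) 3

Testing removal of each single step:
Without step 1: final = c=3, x=-2 (different)
Without step 2: final = c=1, x=0 (different)
Without step 3: final = c=0, x=1 (same)
Without step 4: final = c=1, x=0 (different)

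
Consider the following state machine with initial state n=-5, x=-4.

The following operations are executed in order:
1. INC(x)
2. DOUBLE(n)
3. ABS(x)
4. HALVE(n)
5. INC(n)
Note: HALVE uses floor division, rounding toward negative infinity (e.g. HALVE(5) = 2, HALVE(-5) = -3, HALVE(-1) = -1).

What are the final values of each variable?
{n: -4, x: 3}

Step-by-step execution:
Initial: n=-5, x=-4
After step 1 (INC(x)): n=-5, x=-3
After step 2 (DOUBLE(n)): n=-10, x=-3
After step 3 (ABS(x)): n=-10, x=3
After step 4 (HALVE(n)): n=-5, x=3
After step 5 (INC(n)): n=-4, x=3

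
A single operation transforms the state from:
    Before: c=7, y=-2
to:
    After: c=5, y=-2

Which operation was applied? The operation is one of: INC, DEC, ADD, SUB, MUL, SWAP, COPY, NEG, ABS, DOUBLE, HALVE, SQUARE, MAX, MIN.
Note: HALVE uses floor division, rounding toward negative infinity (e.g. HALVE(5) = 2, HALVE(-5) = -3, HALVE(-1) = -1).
ADD(c, y)

Analyzing the change:
Before: c=7, y=-2
After: c=5, y=-2
Variable c changed from 7 to 5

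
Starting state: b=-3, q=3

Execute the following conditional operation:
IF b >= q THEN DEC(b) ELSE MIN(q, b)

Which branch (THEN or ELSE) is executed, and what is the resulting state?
Branch: ELSE, Final state: b=-3, q=-3

Evaluating condition: b >= q
b = -3, q = 3
Condition is False, so ELSE branch executes
After MIN(q, b): b=-3, q=-3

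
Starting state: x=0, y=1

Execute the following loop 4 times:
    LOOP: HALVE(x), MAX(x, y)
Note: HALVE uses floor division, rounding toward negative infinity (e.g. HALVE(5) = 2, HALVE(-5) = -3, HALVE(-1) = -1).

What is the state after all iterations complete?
x=1, y=1

Iteration trace:
Start: x=0, y=1
After iteration 1: x=1, y=1
After iteration 2: x=1, y=1
After iteration 3: x=1, y=1
After iteration 4: x=1, y=1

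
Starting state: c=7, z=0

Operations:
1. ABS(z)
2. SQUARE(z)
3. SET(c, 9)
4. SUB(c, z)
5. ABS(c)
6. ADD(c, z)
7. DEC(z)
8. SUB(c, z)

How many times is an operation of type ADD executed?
1

Counting ADD operations:
Step 6: ADD(c, z) ← ADD
Total: 1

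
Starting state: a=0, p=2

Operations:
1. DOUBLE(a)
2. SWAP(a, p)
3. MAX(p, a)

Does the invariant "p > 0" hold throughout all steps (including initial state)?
No, violated after step 2

The invariant is violated after step 2.

State at each step:
Initial: a=0, p=2
After step 1: a=0, p=2
After step 2: a=2, p=0
After step 3: a=2, p=2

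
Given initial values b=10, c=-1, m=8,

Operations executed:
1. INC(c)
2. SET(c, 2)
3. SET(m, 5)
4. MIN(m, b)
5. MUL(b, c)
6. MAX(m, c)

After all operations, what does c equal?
c = 2

Tracing execution:
Step 1: INC(c) → c = 0
Step 2: SET(c, 2) → c = 2
Step 3: SET(m, 5) → c = 2
Step 4: MIN(m, b) → c = 2
Step 5: MUL(b, c) → c = 2
Step 6: MAX(m, c) → c = 2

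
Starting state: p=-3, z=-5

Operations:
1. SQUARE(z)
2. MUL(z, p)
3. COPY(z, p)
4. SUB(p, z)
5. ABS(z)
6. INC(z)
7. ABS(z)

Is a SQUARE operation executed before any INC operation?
Yes

First SQUARE: step 1
First INC: step 6
Since 1 < 6, SQUARE comes first.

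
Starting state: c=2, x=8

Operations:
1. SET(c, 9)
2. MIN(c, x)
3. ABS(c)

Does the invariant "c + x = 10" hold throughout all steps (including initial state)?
No, violated after step 1

The invariant is violated after step 1.

State at each step:
Initial: c=2, x=8
After step 1: c=9, x=8
After step 2: c=8, x=8
After step 3: c=8, x=8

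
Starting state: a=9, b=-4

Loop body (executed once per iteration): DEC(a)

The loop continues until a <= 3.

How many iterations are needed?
6

Tracing iterations:
Initial: a=9, b=-4
After iteration 1: a=8, b=-4
After iteration 2: a=7, b=-4
After iteration 3: a=6, b=-4
After iteration 4: a=5, b=-4
After iteration 5: a=4, b=-4
After iteration 6: a=3, b=-4
a <= 3 now holds, so the loop exits after 6 iterations.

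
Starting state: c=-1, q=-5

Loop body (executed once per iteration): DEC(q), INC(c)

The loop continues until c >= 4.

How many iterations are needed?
5

Tracing iterations:
Initial: c=-1, q=-5
After iteration 1: c=0, q=-6
After iteration 2: c=1, q=-7
After iteration 3: c=2, q=-8
After iteration 4: c=3, q=-9
After iteration 5: c=4, q=-10
c >= 4 now holds, so the loop exits after 5 iterations.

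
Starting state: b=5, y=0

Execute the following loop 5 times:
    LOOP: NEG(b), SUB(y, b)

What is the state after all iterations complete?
b=-5, y=5

Iteration trace:
Start: b=5, y=0
After iteration 1: b=-5, y=5
After iteration 2: b=5, y=0
After iteration 3: b=-5, y=5
After iteration 4: b=5, y=0
After iteration 5: b=-5, y=5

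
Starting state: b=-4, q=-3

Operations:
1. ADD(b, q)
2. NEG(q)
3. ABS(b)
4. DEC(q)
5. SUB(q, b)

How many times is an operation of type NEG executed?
1

Counting NEG operations:
Step 2: NEG(q) ← NEG
Total: 1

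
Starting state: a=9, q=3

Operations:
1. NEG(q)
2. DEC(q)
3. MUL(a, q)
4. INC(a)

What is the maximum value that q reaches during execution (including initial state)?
3

Values of q at each step:
Initial: q = 3 ← maximum
After step 1: q = -3
After step 2: q = -4
After step 3: q = -4
After step 4: q = -4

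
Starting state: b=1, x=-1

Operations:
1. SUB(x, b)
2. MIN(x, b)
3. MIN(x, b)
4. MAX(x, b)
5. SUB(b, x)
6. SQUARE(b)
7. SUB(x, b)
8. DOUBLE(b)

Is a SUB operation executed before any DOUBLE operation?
Yes

First SUB: step 1
First DOUBLE: step 8
Since 1 < 8, SUB comes first.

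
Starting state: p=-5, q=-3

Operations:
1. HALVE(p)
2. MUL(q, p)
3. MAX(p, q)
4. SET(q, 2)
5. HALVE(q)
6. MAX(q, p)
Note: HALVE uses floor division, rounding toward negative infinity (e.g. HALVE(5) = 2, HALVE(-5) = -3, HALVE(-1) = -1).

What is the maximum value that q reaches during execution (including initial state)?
9

Values of q at each step:
Initial: q = -3
After step 1: q = -3
After step 2: q = 9 ← maximum
After step 3: q = 9
After step 4: q = 2
After step 5: q = 1
After step 6: q = 9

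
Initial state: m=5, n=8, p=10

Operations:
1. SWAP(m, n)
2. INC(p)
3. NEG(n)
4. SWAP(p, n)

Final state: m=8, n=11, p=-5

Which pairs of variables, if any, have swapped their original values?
None

Comparing initial and final values:
p: 10 → -5
m: 5 → 8
n: 8 → 11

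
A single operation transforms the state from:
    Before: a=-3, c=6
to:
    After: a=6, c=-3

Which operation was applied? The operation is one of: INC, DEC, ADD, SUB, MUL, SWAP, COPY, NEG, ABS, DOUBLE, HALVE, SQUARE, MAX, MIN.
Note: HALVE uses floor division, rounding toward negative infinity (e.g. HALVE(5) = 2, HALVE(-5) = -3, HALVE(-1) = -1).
SWAP(a, c)

Analyzing the change:
Before: a=-3, c=6
After: a=6, c=-3
Variable a changed from -3 to 6
Variable c changed from 6 to -3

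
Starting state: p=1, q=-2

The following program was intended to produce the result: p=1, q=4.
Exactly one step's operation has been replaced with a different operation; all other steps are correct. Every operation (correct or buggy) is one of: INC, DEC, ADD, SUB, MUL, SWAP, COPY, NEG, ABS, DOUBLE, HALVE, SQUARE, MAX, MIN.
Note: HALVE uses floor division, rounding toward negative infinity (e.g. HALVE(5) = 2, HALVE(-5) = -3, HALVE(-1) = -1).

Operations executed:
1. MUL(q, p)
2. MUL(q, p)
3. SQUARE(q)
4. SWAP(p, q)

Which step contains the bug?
Step 4

Trace with buggy code:
Initial: p=1, q=-2
After step 1: p=1, q=-2
After step 2: p=1, q=-2
After step 3: p=1, q=4
After step 4: p=4, q=1
Actual final p=4, q=1 ≠ expected p=1, q=4.
Step 4 is the only position where a single-operation replacement can produce the expected result.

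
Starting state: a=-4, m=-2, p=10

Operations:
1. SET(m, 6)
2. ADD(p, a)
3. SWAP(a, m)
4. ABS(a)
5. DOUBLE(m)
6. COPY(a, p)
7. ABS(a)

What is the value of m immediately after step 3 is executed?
m = -4

Tracing m through execution:
Initial: m = -2
After step 1 (SET(m, 6)): m = 6
After step 2 (ADD(p, a)): m = 6
After step 3 (SWAP(a, m)): m = -4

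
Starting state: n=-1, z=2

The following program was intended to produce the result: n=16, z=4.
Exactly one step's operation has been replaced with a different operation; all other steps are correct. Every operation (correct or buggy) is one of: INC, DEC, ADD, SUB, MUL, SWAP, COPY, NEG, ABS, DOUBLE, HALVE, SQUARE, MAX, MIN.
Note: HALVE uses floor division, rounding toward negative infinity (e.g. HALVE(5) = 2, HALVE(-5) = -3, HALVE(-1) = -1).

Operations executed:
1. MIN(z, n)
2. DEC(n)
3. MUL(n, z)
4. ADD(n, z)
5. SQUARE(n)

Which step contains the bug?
Step 1

Trace with buggy code:
Initial: n=-1, z=2
After step 1: n=-1, z=-1
After step 2: n=-2, z=-1
After step 3: n=2, z=-1
After step 4: n=1, z=-1
After step 5: n=1, z=-1
Actual final n=1, z=-1 ≠ expected n=16, z=4.
Step 1 is the only position where a single-operation replacement can produce the expected result.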